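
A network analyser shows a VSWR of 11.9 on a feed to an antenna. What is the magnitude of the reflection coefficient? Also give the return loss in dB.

|Γ| ≈ 0.845; return loss ≈ 1.46 dB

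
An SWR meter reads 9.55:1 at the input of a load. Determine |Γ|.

|Γ| ≈ 0.81

|Γ| = (S − 1)/(S + 1) = (9.55 − 1)/(9.55 + 1) = 8.55/10.6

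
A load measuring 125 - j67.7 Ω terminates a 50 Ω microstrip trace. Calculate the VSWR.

Γ = (Z_L − Z_0)/(Z_L + Z_0) = (75 − j67.7)/(175 − j67.7)
|Γ| = 101/188 = 0.538
VSWR = (1 + |Γ|)/(1 − |Γ|) = 1.54/0.462

VSWR ≈ 3.33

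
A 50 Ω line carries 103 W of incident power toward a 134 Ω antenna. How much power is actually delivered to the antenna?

Γ = (134 − 50)/(134 + 50) = 0.457
|Γ|² = 0.208
P_refl = |Γ|²·P_inc = 21.5 W, P_del = (1 − |Γ|²)·P_inc = 81.5 W

P_delivered ≈ 81.5 W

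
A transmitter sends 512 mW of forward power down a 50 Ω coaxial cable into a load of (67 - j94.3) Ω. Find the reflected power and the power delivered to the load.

|Γ| = |(17 − j94.3)/(117 − j94.3)| = 0.638
|Γ|² = 0.407
P_refl = |Γ|²·P_inc = 208 mW, P_del = (1 − |Γ|²)·P_inc = 304 mW

P_reflected ≈ 208 mW; P_delivered ≈ 304 mW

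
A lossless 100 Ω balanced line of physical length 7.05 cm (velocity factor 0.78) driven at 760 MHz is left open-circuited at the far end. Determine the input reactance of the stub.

X_in ≈ -13.3 Ω (capacitive)

λ = v/f = 0.78·c / 760 MHz = 0.308 m
βl = 2π·l/λ = 2π × 0.229 = 82.4°
tan(βl) = 7.53
For an open-circuited stub, Z_in = −jZ_0·cot(βl) = −jZ_0/tan(βl)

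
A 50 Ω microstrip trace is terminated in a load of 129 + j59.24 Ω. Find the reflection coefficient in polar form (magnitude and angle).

Γ ≈ 0.524 ∠ 18.6°

Γ = (Z_L − Z_0)/(Z_L + Z_0) = (79 + j59.24)/(179 + j59.24)
|Γ| = 98.7/189 = 0.524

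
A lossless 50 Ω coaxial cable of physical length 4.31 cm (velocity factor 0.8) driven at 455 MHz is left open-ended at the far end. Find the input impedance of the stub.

λ = v/f = 0.8·c / 455 MHz = 0.527 m
βl = 2π·l/λ = 2π × 0.0817 = 29.4°
tan(βl) = 0.564
For an open-ended stub, Z_in = −jZ_0·cot(βl) = −jZ_0/tan(βl)

Z_in ≈ −j88.7 Ω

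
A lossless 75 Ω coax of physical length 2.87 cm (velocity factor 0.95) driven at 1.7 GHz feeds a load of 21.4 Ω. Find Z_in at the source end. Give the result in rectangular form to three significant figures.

λ = v/f = 0.95·c / 1.7 GHz = 0.168 m
βl = 2π·l/λ = 2π × 0.171 = 61.6°
tan(βl) = tan(61.6°) = 1.85
Z_in = Z_0·(Z_L + jZ_0·tanβl)/(Z_0 + jZ_L·tanβl)
     = 75·(21.4 + j139)/(75 + j39.6)

Z_in ≈ 74.1 + j99.7 Ω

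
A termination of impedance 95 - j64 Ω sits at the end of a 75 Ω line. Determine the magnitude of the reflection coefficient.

|Γ| ≈ 0.369

Γ = (Z_L − Z_0)/(Z_L + Z_0) = (20 − j64)/(170 − j64)
|Γ| = 67.1/182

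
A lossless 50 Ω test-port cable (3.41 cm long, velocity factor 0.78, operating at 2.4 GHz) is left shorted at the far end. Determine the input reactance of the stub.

λ = v/f = 0.78·c / 2.4 GHz = 0.0975 m
βl = 2π·l/λ = 2π × 0.35 = 126°
tan(βl) = -1.38
For a shorted stub, Z_in = jZ_0·tan(βl)

X_in ≈ -69.1 Ω (capacitive)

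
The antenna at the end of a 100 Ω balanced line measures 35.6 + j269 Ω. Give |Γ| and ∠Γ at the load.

Γ = (Z_L − Z_0)/(Z_L + Z_0) = (-64.4 + j269)/(135.6 + j269)
|Γ| = 277/301 = 0.918

Γ ≈ 0.918 ∠ 40.2°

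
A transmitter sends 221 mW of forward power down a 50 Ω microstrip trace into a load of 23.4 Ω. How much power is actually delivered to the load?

Γ = (23.4 − 50)/(23.4 + 50) = -0.362
|Γ|² = 0.131
P_refl = |Γ|²·P_inc = 29 mW, P_del = (1 − |Γ|²)·P_inc = 192 mW

P_delivered ≈ 192 mW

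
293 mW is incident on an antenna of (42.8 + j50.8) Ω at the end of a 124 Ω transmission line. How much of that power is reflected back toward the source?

|Γ| = |(-81.2 + j50.8)/(166.8 + j50.8)| = 0.549
|Γ|² = 0.302
P_refl = |Γ|²·P_inc = 88.4 mW, P_del = (1 − |Γ|²)·P_inc = 205 mW

P_reflected ≈ 88.4 mW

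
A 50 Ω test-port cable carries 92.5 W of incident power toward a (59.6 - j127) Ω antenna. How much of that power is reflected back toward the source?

P_reflected ≈ 53.3 W

|Γ| = |(9.6 − j127)/(109.6 − j127)| = 0.759
|Γ|² = 0.576
P_refl = |Γ|²·P_inc = 53.3 W, P_del = (1 − |Γ|²)·P_inc = 39.2 W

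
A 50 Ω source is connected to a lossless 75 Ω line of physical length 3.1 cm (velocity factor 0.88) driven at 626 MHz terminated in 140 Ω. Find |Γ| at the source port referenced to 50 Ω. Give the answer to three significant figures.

|Γ| ≈ 0.436

λ = v/f = 0.88·c / 626 MHz = 0.422 m
βl = 2π·l/λ = 2π × 0.0735 = 26.5°
tan(βl) = 0.498
Z_in = Z_0·(Z_L + jZ_0·tanβl)/(Z_0 + jZ_L·tanβl) = 93.7 − j49.8 Ω
Γ_s = (Z_in − Z_s)/(Z_in + Z_s) = (43.7 − j49.8)/(144 − j49.8), |Γ_s| = 0.436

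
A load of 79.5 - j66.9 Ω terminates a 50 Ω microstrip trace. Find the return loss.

RL ≈ 5.99 dB

Γ = (29.5 − j66.9)/(129.5 − j66.9), |Γ| = 0.502
RL = −20·log₁₀|Γ| = −20·log₁₀(0.502)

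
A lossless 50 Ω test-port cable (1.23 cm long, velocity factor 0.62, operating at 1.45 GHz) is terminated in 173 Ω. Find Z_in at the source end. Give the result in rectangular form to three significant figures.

λ = v/f = 0.62·c / 1.45 GHz = 0.128 m
βl = 2π·l/λ = 2π × 0.0959 = 34.5°
tan(βl) = tan(34.5°) = 0.688
Z_in = Z_0·(Z_L + jZ_0·tanβl)/(Z_0 + jZ_L·tanβl)
     = 50·(173 + j34.4)/(50 + j119)

Z_in ≈ 38.2 − j56.6 Ω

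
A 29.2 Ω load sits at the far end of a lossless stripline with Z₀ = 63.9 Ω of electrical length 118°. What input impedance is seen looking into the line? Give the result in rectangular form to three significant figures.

Z_in ≈ 76.2 − j54.7 Ω

tan(βl) = tan(118°) = -1.88
Z_in = Z_0·(Z_L + jZ_0·tanβl)/(Z_0 + jZ_L·tanβl)
     = 63.9·(29.2 − j120)/(63.9 − j54.9)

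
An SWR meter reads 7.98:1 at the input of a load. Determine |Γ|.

|Γ| ≈ 0.777

|Γ| = (S − 1)/(S + 1) = (7.98 − 1)/(7.98 + 1) = 6.98/8.98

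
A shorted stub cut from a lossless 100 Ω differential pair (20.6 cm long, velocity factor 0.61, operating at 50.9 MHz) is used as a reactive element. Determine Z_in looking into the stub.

λ = v/f = 0.61·c / 50.9 MHz = 3.6 m
βl = 2π·l/λ = 2π × 0.0573 = 20.6°
tan(βl) = 0.376
For a shorted stub, Z_in = jZ_0·tan(βl)

Z_in ≈ +j37.6 Ω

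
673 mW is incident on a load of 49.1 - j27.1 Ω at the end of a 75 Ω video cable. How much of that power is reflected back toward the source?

|Γ| = |(-25.9 − j27.1)/(124.1 − j27.1)| = 0.295
|Γ|² = 0.0871
P_refl = |Γ|²·P_inc = 58.6 mW, P_del = (1 − |Γ|²)·P_inc = 614 mW

P_reflected ≈ 58.6 mW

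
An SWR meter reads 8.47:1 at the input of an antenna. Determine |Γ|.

|Γ| = (S − 1)/(S + 1) = (8.47 − 1)/(8.47 + 1) = 7.47/9.47

|Γ| ≈ 0.789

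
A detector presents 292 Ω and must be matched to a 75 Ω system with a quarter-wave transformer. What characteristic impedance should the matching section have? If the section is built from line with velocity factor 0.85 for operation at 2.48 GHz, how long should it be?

Z_qwt ≈ 148 Ω; length ≈ 2.57 cm

Z_qwt = √(Z_0·R_L) = √(75 × 292) = √21900
λ = 0.85·c/f = 0.103 m, so l = λ/4 = 0.0257 m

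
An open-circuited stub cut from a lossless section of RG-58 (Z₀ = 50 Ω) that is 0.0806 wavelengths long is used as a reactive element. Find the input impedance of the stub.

Z_in ≈ −j90.1 Ω

βl = 2π × 0.0806 = 29°
tan(βl) = 0.555
For an open-circuited stub, Z_in = −jZ_0·cot(βl) = −jZ_0/tan(βl)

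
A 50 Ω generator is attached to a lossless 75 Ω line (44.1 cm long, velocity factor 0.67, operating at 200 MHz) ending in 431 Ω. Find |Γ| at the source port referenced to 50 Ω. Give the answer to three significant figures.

|Γ| ≈ 0.777

λ = v/f = 0.67·c / 200 MHz = 1 m
βl = 2π·l/λ = 2π × 0.439 = 158°
tan(βl) = -0.405
Z_in = Z_0·(Z_L + jZ_0·tanβl)/(Z_0 + jZ_L·tanβl) = 78.3 + j152 Ω
Γ_s = (Z_in − Z_s)/(Z_in + Z_s) = (28.3 + j152)/(128 + j152), |Γ_s| = 0.777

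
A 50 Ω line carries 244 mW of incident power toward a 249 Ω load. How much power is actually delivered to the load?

Γ = (249 − 50)/(249 + 50) = 0.666
|Γ|² = 0.443
P_refl = |Γ|²·P_inc = 108 mW, P_del = (1 − |Γ|²)·P_inc = 136 mW

P_delivered ≈ 136 mW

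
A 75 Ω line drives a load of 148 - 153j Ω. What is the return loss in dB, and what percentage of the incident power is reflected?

RL ≈ 4.06 dB; 39.3% of incident power reflected

Γ = (73 − j153)/(223 − j153), |Γ| = 0.627
RL = −20·log₁₀(0.627) = 4.06 dB
P_refl/P_inc = |Γ|² = 0.393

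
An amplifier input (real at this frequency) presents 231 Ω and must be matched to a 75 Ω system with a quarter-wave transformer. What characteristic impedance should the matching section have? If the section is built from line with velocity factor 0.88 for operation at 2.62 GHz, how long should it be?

Z_qwt = √(Z_0·R_L) = √(75 × 231) = √17320
λ = 0.88·c/f = 0.101 m, so l = λ/4 = 0.0252 m

Z_qwt ≈ 132 Ω; length ≈ 2.52 cm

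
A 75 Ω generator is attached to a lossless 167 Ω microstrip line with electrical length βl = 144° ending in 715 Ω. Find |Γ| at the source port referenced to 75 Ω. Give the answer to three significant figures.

tan(βl) = -0.727
Z_in = Z_0·(Z_L + jZ_0·tanβl)/(Z_0 + jZ_L·tanβl) = 102 + j197 Ω
Γ_s = (Z_in − Z_s)/(Z_in + Z_s) = (27.3 + j197)/(177 + j197), |Γ_s| = 0.75

|Γ| ≈ 0.75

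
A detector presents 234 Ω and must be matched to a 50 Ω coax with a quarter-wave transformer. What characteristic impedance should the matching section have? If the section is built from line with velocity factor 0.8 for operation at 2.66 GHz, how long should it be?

Z_qwt = √(Z_0·R_L) = √(50 × 234) = √11700
λ = 0.8·c/f = 0.0902 m, so l = λ/4 = 0.0226 m

Z_qwt ≈ 108 Ω; length ≈ 2.26 cm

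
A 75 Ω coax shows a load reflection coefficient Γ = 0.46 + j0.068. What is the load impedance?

Z_L = Z_0·(1 + Γ)/(1 − Γ) = 75·(1.46 + j0.068)/(0.54 − j0.068)

Z_L ≈ 198 + j34.4 Ω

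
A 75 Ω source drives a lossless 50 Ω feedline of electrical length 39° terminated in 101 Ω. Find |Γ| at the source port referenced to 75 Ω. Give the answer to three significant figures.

|Γ| ≈ 0.359

tan(βl) = 0.81
Z_in = Z_0·(Z_L + jZ_0·tanβl)/(Z_0 + jZ_L·tanβl) = 45.5 − j33.9 Ω
Γ_s = (Z_in − Z_s)/(Z_in + Z_s) = (-29.5 − j33.9)/(120 − j33.9), |Γ_s| = 0.359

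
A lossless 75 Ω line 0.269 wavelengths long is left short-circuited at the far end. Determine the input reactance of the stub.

X_in ≈ -625 Ω (capacitive)

βl = 2π × 0.269 = 96.8°
tan(βl) = -8.34
For a short-circuited stub, Z_in = jZ_0·tan(βl)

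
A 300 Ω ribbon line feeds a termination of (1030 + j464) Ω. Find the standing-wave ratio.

Γ = (Z_L − Z_0)/(Z_L + Z_0) = (730 + j464)/(1330 + j464)
|Γ| = 865/1410 = 0.614
VSWR = (1 + |Γ|)/(1 − |Γ|) = 1.61/0.386

VSWR ≈ 4.18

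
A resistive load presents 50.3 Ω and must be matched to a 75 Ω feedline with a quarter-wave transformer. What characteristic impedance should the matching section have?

Z_qwt ≈ 61.4 Ω

Z_qwt = √(Z_0·R_L) = √(75 × 50.3) = √3772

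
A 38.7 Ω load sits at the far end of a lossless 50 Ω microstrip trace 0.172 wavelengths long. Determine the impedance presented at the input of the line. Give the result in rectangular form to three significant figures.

Z_in ≈ 56.3 + j12.1 Ω

βl = 2π × 0.172 = 61.9°
tan(βl) = tan(61.9°) = 1.87
Z_in = Z_0·(Z_L + jZ_0·tanβl)/(Z_0 + jZ_L·tanβl)
     = 50·(38.7 + j93.7)/(50 + j72.5)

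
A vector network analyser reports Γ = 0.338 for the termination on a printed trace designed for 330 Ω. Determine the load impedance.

Z_L ≈ 667 Ω

Z_L = Z_0·(1 + Γ)/(1 − Γ) = 330·(1.34)/(0.662)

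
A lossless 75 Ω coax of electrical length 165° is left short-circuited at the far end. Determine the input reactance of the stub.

tan(βl) = -0.268
For a short-circuited stub, Z_in = jZ_0·tan(βl)

X_in ≈ -20.1 Ω (capacitive)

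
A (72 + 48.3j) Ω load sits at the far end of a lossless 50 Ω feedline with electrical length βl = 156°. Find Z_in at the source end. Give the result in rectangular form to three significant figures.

tan(βl) = tan(156°) = -0.445
Z_in = Z_0·(Z_L + jZ_0·tanβl)/(Z_0 + jZ_L·tanβl)
     = 50·(72 + j26)/(71.5 − j32.1)

Z_in ≈ 35.1 + j34 Ω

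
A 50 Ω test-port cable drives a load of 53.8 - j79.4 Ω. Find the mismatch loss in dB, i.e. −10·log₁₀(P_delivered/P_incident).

Γ = (3.8 − j79.4)/(103.8 − j79.4), |Γ| = 0.608
|Γ|² = 0.37, so P_del/P_inc = 1 − |Γ|² = 0.63
ML = −10·log₁₀(1 − |Γ|²)

mismatch loss ≈ 2.01 dB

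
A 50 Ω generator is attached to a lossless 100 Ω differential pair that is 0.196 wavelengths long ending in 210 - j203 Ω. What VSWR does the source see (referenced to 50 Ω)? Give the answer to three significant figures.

VSWR ≈ 2.22

βl = 2π × 0.196 = 70.6°
tan(βl) = 2.83
Z_in = Z_0·(Z_L + jZ_0·tanβl)/(Z_0 + jZ_L·tanβl) = 23.4 − j8.73 Ω
Γ_s = (Z_in − Z_s)/(Z_in + Z_s) = (-26.6 − j8.73)/(73.4 − j8.73), |Γ_s| = 0.379
VSWR = (1 + |Γ_s|)/(1 − |Γ_s|)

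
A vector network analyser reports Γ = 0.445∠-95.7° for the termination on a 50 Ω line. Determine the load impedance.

Z_L ≈ 31.2 − j34.4 Ω

Z_L = Z_0·(1 + Γ)/(1 − Γ) = 50·(0.956 − j0.443)/(1.04 + j0.443)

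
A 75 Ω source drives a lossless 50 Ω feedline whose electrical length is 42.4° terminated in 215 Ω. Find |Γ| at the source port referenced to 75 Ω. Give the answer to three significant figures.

|Γ| ≈ 0.639

tan(βl) = 0.913
Z_in = Z_0·(Z_L + jZ_0·tanβl)/(Z_0 + jZ_L·tanβl) = 24 − j48.6 Ω
Γ_s = (Z_in − Z_s)/(Z_in + Z_s) = (-51 − j48.6)/(99 − j48.6), |Γ_s| = 0.639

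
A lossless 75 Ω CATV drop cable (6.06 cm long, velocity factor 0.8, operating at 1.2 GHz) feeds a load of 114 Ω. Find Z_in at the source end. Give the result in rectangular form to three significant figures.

λ = v/f = 0.8·c / 1.2 GHz = 0.2 m
βl = 2π·l/λ = 2π × 0.303 = 109°
tan(βl) = tan(109°) = -2.89
Z_in = Z_0·(Z_L + jZ_0·tanβl)/(Z_0 + jZ_L·tanβl)
     = 75·(114 − j217)/(75 − j330)

Z_in ≈ 52.5 + j14 Ω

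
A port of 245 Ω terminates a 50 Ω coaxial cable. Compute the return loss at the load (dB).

Γ = (245 − 50)/(245 + 50) = 0.661
RL = −20·log₁₀|Γ| = −20·log₁₀(0.661)

RL ≈ 3.6 dB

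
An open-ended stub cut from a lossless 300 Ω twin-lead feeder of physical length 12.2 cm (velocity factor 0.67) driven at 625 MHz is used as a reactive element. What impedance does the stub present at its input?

λ = v/f = 0.67·c / 625 MHz = 0.322 m
βl = 2π·l/λ = 2π × 0.379 = 137°
tan(βl) = -0.947
For an open-ended stub, Z_in = −jZ_0·cot(βl) = −jZ_0/tan(βl)

Z_in ≈ +j317 Ω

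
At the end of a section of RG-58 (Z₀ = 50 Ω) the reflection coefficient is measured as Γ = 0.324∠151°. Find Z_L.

Z_L = Z_0·(1 + Γ)/(1 − Γ) = 50·(0.717 + j0.157)/(1.28 − j0.157)

Z_L ≈ 26.8 + j9.4 Ω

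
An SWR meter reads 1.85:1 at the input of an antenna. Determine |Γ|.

|Γ| ≈ 0.298

|Γ| = (S − 1)/(S + 1) = (1.85 − 1)/(1.85 + 1) = 0.85/2.85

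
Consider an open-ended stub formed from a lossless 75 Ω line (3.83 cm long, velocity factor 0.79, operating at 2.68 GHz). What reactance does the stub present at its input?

λ = v/f = 0.79·c / 2.68 GHz = 0.0884 m
βl = 2π·l/λ = 2π × 0.433 = 156°
tan(βl) = -0.447
For an open-ended stub, Z_in = −jZ_0·cot(βl) = −jZ_0/tan(βl)

X_in ≈ 168 Ω (inductive)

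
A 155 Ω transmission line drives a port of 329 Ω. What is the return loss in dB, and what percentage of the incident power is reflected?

RL ≈ 8.89 dB; 12.9% of incident power reflected

Γ = (329 − 155)/(329 + 155) = 0.36
RL = −20·log₁₀(0.36) = 8.89 dB
P_refl/P_inc = |Γ|² = 0.129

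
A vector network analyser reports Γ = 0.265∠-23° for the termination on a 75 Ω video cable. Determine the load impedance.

Z_L = Z_0·(1 + Γ)/(1 − Γ) = 75·(1.24 − j0.104)/(0.756 + j0.104)

Z_L ≈ 120 − j26.7 Ω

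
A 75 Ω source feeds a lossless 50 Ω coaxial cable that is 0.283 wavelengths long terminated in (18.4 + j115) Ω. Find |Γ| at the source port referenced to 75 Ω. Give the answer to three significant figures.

βl = 2π × 0.283 = 102°
tan(βl) = -4.75
Z_in = Z_0·(Z_L + jZ_0·tanβl)/(Z_0 + jZ_L·tanβl) = 2.98 − j9.84 Ω
Γ_s = (Z_in − Z_s)/(Z_in + Z_s) = (-72 − j9.84)/(78 − j9.84), |Γ_s| = 0.925

|Γ| ≈ 0.925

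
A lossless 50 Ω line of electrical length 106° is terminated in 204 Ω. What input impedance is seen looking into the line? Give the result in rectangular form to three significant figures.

tan(βl) = tan(106°) = -3.49
Z_in = Z_0·(Z_L + jZ_0·tanβl)/(Z_0 + jZ_L·tanβl)
     = 50·(204 − j174)/(50 − j711)

Z_in ≈ 13.2 + j13.4 Ω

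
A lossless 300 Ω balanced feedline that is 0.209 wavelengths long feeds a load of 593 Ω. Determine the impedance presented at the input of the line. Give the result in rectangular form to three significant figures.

Z_in ≈ 159 − j57.8 Ω

βl = 2π × 0.209 = 75.2°
tan(βl) = tan(75.2°) = 3.8
Z_in = Z_0·(Z_L + jZ_0·tanβl)/(Z_0 + jZ_L·tanβl)
     = 300·(593 + j1140)/(300 + j2250)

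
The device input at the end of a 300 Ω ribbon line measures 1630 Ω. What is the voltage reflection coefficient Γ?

Γ = (Z_L − Z_0)/(Z_L + Z_0) = (1630 − 300)/(1630 + 300) = 1330/1930

Γ = 0.689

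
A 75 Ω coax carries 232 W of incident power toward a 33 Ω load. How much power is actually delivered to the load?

P_delivered ≈ 197 W

Γ = (33 − 75)/(33 + 75) = -0.389
|Γ|² = 0.151
P_refl = |Γ|²·P_inc = 35.1 W, P_del = (1 − |Γ|²)·P_inc = 197 W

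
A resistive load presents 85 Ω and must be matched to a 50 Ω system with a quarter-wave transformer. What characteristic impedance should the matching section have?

Z_qwt ≈ 65.2 Ω

Z_qwt = √(Z_0·R_L) = √(50 × 85) = √4250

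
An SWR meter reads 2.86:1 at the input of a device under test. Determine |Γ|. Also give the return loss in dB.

|Γ| ≈ 0.482; return loss ≈ 6.34 dB

|Γ| = (S − 1)/(S + 1) = (2.86 − 1)/(2.86 + 1) = 1.86/3.86
RL = −20·log₁₀|Γ| = −20·log₁₀(0.482)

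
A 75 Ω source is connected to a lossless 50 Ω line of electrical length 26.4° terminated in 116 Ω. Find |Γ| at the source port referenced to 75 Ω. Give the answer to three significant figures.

|Γ| ≈ 0.335

tan(βl) = 0.496
Z_in = Z_0·(Z_L + jZ_0·tanβl)/(Z_0 + jZ_L·tanβl) = 62.2 − j46.8 Ω
Γ_s = (Z_in − Z_s)/(Z_in + Z_s) = (-12.8 − j46.8)/(137 − j46.8), |Γ_s| = 0.335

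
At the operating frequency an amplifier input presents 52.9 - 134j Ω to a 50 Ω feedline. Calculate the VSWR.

VSWR ≈ 8.68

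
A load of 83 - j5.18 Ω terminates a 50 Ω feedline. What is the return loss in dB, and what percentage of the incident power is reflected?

RL ≈ 12 dB; 6.3% of incident power reflected

Γ = (33 − j5.18)/(133 − j5.18), |Γ| = 0.251
RL = −20·log₁₀(0.251) = 12 dB
P_refl/P_inc = |Γ|² = 0.063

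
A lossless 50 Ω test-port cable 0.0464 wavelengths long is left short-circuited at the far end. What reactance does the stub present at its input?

βl = 2π × 0.0464 = 16.7°
tan(βl) = 0.3
For a short-circuited stub, Z_in = jZ_0·tan(βl)

X_in ≈ 15 Ω (inductive)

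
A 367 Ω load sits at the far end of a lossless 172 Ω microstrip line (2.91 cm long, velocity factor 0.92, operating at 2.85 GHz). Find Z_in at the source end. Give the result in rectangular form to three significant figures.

λ = v/f = 0.92·c / 2.85 GHz = 0.0968 m
βl = 2π·l/λ = 2π × 0.3 = 108°
tan(βl) = tan(108°) = -3.05
Z_in = Z_0·(Z_L + jZ_0·tanβl)/(Z_0 + jZ_L·tanβl)
     = 172·(367 − j524)/(172 − j1120)

Z_in ≈ 87.2 + j43 Ω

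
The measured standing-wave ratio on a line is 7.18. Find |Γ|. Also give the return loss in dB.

|Γ| ≈ 0.756; return loss ≈ 2.44 dB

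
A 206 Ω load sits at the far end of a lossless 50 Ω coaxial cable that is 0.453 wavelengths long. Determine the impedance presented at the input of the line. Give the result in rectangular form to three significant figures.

Z_in ≈ 87.5 + j94.5 Ω

βl = 2π × 0.453 = 163°
tan(βl) = tan(163°) = -0.304
Z_in = Z_0·(Z_L + jZ_0·tanβl)/(Z_0 + jZ_L·tanβl)
     = 50·(206 − j15.2)/(50 − j62.7)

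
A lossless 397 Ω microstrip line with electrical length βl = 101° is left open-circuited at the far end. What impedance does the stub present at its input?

Z_in ≈ +j77.2 Ω

tan(βl) = -5.14
For an open-circuited stub, Z_in = −jZ_0·cot(βl) = −jZ_0/tan(βl)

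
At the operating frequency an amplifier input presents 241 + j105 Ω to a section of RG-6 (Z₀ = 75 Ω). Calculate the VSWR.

Γ = (Z_L − Z_0)/(Z_L + Z_0) = (166 + j105)/(316 + j105)
|Γ| = 196/333 = 0.59
VSWR = (1 + |Γ|)/(1 − |Γ|) = 1.59/0.41

VSWR ≈ 3.88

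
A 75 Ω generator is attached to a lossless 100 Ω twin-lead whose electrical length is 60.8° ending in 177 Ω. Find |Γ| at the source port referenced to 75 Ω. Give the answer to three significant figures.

|Γ| ≈ 0.242

tan(βl) = 1.79
Z_in = Z_0·(Z_L + jZ_0·tanβl)/(Z_0 + jZ_L·tanβl) = 67.4 − j34.6 Ω
Γ_s = (Z_in − Z_s)/(Z_in + Z_s) = (-7.58 − j34.6)/(142 − j34.6), |Γ_s| = 0.242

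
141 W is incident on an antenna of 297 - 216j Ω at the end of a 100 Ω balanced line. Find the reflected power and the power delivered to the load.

|Γ| = |(197 − j216)/(397 − j216)| = 0.647
|Γ|² = 0.418
P_refl = |Γ|²·P_inc = 59 W, P_del = (1 − |Γ|²)·P_inc = 82 W

P_reflected ≈ 59 W; P_delivered ≈ 82 W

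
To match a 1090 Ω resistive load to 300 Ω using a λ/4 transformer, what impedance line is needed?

Z_qwt ≈ 572 Ω

Z_qwt = √(Z_0·R_L) = √(300 × 1090) = √327000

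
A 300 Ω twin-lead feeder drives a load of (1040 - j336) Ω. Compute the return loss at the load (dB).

Γ = (740 − j336)/(1340 − j336), |Γ| = 0.588
RL = −20·log₁₀|Γ| = −20·log₁₀(0.588)

RL ≈ 4.61 dB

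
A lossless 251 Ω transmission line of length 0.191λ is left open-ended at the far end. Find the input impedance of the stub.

Z_in ≈ −j97.6 Ω

βl = 2π × 0.191 = 68.8°
tan(βl) = 2.57
For an open-ended stub, Z_in = −jZ_0·cot(βl) = −jZ_0/tan(βl)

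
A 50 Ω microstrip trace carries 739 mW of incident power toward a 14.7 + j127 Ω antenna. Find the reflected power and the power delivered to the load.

P_reflected ≈ 632 mW; P_delivered ≈ 107 mW

|Γ| = |(-35.3 + j127)/(64.7 + j127)| = 0.925
|Γ|² = 0.855
P_refl = |Γ|²·P_inc = 632 mW, P_del = (1 − |Γ|²)·P_inc = 107 mW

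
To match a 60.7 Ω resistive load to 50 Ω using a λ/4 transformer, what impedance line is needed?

Z_qwt ≈ 55.1 Ω

Z_qwt = √(Z_0·R_L) = √(50 × 60.7) = √3035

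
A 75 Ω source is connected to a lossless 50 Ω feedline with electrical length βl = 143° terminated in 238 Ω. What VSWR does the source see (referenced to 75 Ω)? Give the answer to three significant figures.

tan(βl) = -0.754
Z_in = Z_0·(Z_L + jZ_0·tanβl)/(Z_0 + jZ_L·tanβl) = 26.9 + j58.8 Ω
Γ_s = (Z_in − Z_s)/(Z_in + Z_s) = (-48.1 + j58.8)/(102 + j58.8), |Γ_s| = 0.646
VSWR = (1 + |Γ_s|)/(1 − |Γ_s|)

VSWR ≈ 4.65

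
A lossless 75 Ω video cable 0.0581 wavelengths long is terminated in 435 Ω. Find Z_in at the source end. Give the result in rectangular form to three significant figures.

βl = 2π × 0.0581 = 20.9°
tan(βl) = tan(20.9°) = 0.382
Z_in = Z_0·(Z_L + jZ_0·tanβl)/(Z_0 + jZ_L·tanβl)
     = 75·(435 + j28.7)/(75 + j166)

Z_in ≈ 84.3 − j158 Ω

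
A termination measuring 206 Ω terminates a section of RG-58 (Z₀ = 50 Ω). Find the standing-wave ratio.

Γ = (206 − 50)/(206 + 50) = 0.609
VSWR = (1 + 0.609)/(1 − 0.609)

VSWR ≈ 4.12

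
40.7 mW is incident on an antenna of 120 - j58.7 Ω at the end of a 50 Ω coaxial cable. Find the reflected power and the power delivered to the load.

|Γ| = |(70 − j58.7)/(170 − j58.7)| = 0.508
|Γ|² = 0.258
P_refl = |Γ|²·P_inc = 10.5 mW, P_del = (1 − |Γ|²)·P_inc = 30.2 mW

P_reflected ≈ 10.5 mW; P_delivered ≈ 30.2 mW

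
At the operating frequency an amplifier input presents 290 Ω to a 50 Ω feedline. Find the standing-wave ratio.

VSWR ≈ 5.8

Γ = (290 − 50)/(290 + 50) = 0.706
VSWR = (1 + 0.706)/(1 − 0.706)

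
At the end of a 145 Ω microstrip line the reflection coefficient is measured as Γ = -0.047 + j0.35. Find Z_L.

Z_L ≈ 104 + j83.3 Ω

Z_L = Z_0·(1 + Γ)/(1 − Γ) = 145·(0.953 + j0.35)/(1.05 − j0.35)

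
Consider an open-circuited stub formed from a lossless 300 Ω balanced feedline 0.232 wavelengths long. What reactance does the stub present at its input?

X_in ≈ -34.1 Ω (capacitive)

βl = 2π × 0.232 = 83.5°
tan(βl) = 8.8
For an open-circuited stub, Z_in = −jZ_0·cot(βl) = −jZ_0/tan(βl)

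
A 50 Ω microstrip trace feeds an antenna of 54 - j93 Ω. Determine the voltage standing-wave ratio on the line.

Γ = (Z_L − Z_0)/(Z_L + Z_0) = (4 − j93)/(104 − j93)
|Γ| = 93.1/140 = 0.667
VSWR = (1 + |Γ|)/(1 − |Γ|) = 1.67/0.333

VSWR ≈ 5.01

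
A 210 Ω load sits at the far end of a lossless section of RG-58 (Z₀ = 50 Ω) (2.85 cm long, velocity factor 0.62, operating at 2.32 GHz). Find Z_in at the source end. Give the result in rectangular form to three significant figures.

λ = v/f = 0.62·c / 2.32 GHz = 0.0802 m
βl = 2π·l/λ = 2π × 0.355 = 128°
tan(βl) = tan(128°) = -1.28
Z_in = Z_0·(Z_L + jZ_0·tanβl)/(Z_0 + jZ_L·tanβl)
     = 50·(210 − j64.1)/(50 − j269)

Z_in ≈ 18.5 + j35.6 Ω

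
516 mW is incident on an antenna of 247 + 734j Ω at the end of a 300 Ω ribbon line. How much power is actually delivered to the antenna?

|Γ| = |(-53 + j734)/(547 + j734)| = 0.804
|Γ|² = 0.646
P_refl = |Γ|²·P_inc = 333 mW, P_del = (1 − |Γ|²)·P_inc = 183 mW

P_delivered ≈ 183 mW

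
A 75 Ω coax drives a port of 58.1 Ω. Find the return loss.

RL ≈ 17.9 dB

Γ = (58.1 − 75)/(58.1 + 75) = -0.127
RL = −20·log₁₀|Γ| = −20·log₁₀(0.127)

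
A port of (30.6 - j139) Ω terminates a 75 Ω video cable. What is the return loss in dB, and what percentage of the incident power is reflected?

RL ≈ 1.56 dB; 69.9% of incident power reflected

Γ = (-44.4 − j139)/(105.6 − j139), |Γ| = 0.836
RL = −20·log₁₀(0.836) = 1.56 dB
P_refl/P_inc = |Γ|² = 0.699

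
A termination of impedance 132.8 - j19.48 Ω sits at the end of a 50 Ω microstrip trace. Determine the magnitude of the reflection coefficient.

|Γ| ≈ 0.463

Γ = (Z_L − Z_0)/(Z_L + Z_0) = (82.8 − j19.48)/(182.8 − j19.48)
|Γ| = 85.1/184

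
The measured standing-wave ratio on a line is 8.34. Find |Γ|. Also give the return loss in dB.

|Γ| ≈ 0.786; return loss ≈ 2.09 dB

|Γ| = (S − 1)/(S + 1) = (8.34 − 1)/(8.34 + 1) = 7.34/9.34
RL = −20·log₁₀|Γ| = −20·log₁₀(0.786)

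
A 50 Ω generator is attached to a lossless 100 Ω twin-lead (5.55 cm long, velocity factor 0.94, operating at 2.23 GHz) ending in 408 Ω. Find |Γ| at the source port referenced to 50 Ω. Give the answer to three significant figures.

|Γ| ≈ 0.76

λ = v/f = 0.94·c / 2.23 GHz = 0.126 m
βl = 2π·l/λ = 2π × 0.439 = 158°
tan(βl) = -0.404
Z_in = Z_0·(Z_L + jZ_0·tanβl)/(Z_0 + jZ_L·tanβl) = 128 + j170 Ω
Γ_s = (Z_in − Z_s)/(Z_in + Z_s) = (77.7 + j170)/(178 + j170), |Γ_s| = 0.76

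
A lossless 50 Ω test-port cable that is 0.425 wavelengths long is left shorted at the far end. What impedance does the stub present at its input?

Z_in ≈ −j25.5 Ω

βl = 2π × 0.425 = 153°
tan(βl) = -0.51
For a shorted stub, Z_in = jZ_0·tan(βl)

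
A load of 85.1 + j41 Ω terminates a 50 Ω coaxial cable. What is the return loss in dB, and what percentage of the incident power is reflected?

RL ≈ 8.35 dB; 14.6% of incident power reflected

Γ = (35.1 + j41)/(135.1 + j41), |Γ| = 0.382
RL = −20·log₁₀(0.382) = 8.35 dB
P_refl/P_inc = |Γ|² = 0.146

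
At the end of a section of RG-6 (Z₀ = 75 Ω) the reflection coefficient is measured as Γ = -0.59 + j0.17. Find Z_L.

Z_L = Z_0·(1 + Γ)/(1 − Γ) = 75·(0.41 + j0.17)/(1.59 − j0.17)

Z_L ≈ 18.3 + j9.97 Ω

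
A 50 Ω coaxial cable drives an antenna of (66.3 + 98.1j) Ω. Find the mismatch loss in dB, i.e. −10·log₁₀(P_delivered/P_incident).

mismatch loss ≈ 2.42 dB

Γ = (16.3 + j98.1)/(116.3 + j98.1), |Γ| = 0.654
|Γ|² = 0.427, so P_del/P_inc = 1 − |Γ|² = 0.573
ML = −10·log₁₀(1 − |Γ|²)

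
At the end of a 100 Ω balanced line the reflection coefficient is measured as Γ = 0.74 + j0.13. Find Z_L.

Z_L ≈ 515 + j308 Ω

Z_L = Z_0·(1 + Γ)/(1 − Γ) = 100·(1.74 + j0.13)/(0.26 − j0.13)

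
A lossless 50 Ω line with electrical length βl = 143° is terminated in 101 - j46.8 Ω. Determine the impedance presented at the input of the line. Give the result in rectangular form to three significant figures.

tan(βl) = tan(143°) = -0.754
Z_in = Z_0·(Z_L + jZ_0·tanβl)/(Z_0 + jZ_L·tanβl)
     = 50·(101 − j84.5)/(14.7 − j76.1)

Z_in ≈ 65.9 + j53.6 Ω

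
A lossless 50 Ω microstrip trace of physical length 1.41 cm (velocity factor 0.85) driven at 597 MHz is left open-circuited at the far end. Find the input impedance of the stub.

λ = v/f = 0.85·c / 597 MHz = 0.427 m
βl = 2π·l/λ = 2π × 0.033 = 11.9°
tan(βl) = 0.21
For an open-circuited stub, Z_in = −jZ_0·cot(βl) = −jZ_0/tan(βl)

Z_in ≈ −j238 Ω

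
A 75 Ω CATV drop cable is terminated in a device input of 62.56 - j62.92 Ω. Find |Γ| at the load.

Γ = (Z_L − Z_0)/(Z_L + Z_0) = (-12.44 − j62.92)/(137.6 − j62.92)
|Γ| = 64.1/151

|Γ| ≈ 0.424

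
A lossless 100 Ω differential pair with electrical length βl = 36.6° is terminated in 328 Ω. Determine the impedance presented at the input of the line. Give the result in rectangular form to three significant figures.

tan(βl) = tan(36.6°) = 0.743
Z_in = Z_0·(Z_L + jZ_0·tanβl)/(Z_0 + jZ_L·tanβl)
     = 100·(328 + j74.3)/(100 + j244)

Z_in ≈ 73.4 − j105 Ω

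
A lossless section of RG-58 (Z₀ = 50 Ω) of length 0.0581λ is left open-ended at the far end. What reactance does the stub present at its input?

βl = 2π × 0.0581 = 20.9°
tan(βl) = 0.382
For an open-ended stub, Z_in = −jZ_0·cot(βl) = −jZ_0/tan(βl)

X_in ≈ -131 Ω (capacitive)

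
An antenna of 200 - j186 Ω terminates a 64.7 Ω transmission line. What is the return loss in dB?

RL ≈ 2.96 dB

Γ = (135.3 − j186)/(264.7 − j186), |Γ| = 0.711
RL = −20·log₁₀|Γ| = −20·log₁₀(0.711)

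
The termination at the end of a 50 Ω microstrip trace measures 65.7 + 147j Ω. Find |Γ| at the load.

|Γ| ≈ 0.79

Γ = (Z_L − Z_0)/(Z_L + Z_0) = (15.7 + j147)/(115.7 + j147)
|Γ| = 148/187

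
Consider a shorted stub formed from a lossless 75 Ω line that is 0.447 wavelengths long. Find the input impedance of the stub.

βl = 2π × 0.447 = 161°
tan(βl) = -0.346
For a shorted stub, Z_in = jZ_0·tan(βl)

Z_in ≈ −j25.9 Ω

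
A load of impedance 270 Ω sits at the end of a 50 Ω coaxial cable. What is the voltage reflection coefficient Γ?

Γ = 0.688

Γ = (Z_L − Z_0)/(Z_L + Z_0) = (270 − 50)/(270 + 50) = 220/320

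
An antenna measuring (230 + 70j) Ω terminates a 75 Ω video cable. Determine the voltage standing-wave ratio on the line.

VSWR ≈ 3.38

Γ = (Z_L − Z_0)/(Z_L + Z_0) = (155 + j70)/(305 + j70)
|Γ| = 170/313 = 0.543
VSWR = (1 + |Γ|)/(1 − |Γ|) = 1.54/0.457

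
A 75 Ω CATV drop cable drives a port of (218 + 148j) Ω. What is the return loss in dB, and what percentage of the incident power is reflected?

RL ≈ 4.06 dB; 39.3% of incident power reflected

Γ = (143 + j148)/(293 + j148), |Γ| = 0.627
RL = −20·log₁₀(0.627) = 4.06 dB
P_refl/P_inc = |Γ|² = 0.393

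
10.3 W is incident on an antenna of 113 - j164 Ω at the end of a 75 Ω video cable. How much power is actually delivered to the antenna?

|Γ| = |(38 − j164)/(188 − j164)| = 0.675
|Γ|² = 0.455
P_refl = |Γ|²·P_inc = 4.69 W, P_del = (1 − |Γ|²)·P_inc = 5.61 W

P_delivered ≈ 5.61 W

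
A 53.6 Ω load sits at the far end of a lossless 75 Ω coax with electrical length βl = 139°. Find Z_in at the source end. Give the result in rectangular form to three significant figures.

tan(βl) = tan(139°) = -0.869
Z_in = Z_0·(Z_L + jZ_0·tanβl)/(Z_0 + jZ_L·tanβl)
     = 75·(53.6 − j65.2)/(75 − j46.6)

Z_in ≈ 67.9 − j23 Ω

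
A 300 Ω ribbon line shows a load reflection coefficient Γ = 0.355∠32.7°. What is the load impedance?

Z_L ≈ 496 + j218 Ω

Z_L = Z_0·(1 + Γ)/(1 − Γ) = 300·(1.3 + j0.192)/(0.701 − j0.192)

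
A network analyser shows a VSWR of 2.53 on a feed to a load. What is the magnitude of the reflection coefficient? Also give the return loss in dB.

|Γ| = (S − 1)/(S + 1) = (2.53 − 1)/(2.53 + 1) = 1.53/3.53
RL = −20·log₁₀|Γ| = −20·log₁₀(0.433)

|Γ| ≈ 0.433; return loss ≈ 7.26 dB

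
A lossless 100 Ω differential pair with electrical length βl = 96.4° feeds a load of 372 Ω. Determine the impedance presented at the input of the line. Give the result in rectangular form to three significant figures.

tan(βl) = tan(96.4°) = -8.92
Z_in = Z_0·(Z_L + jZ_0·tanβl)/(Z_0 + jZ_L·tanβl)
     = 100·(372 − j892)/(100 − j3320)

Z_in ≈ 27.2 + j10.4 Ω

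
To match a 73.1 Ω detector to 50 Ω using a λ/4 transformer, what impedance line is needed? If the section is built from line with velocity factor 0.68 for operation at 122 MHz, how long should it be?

Z_qwt ≈ 60.5 Ω; length ≈ 41.8 cm

Z_qwt = √(Z_0·R_L) = √(50 × 73.1) = √3655
λ = 0.68·c/f = 1.67 m, so l = λ/4 = 0.418 m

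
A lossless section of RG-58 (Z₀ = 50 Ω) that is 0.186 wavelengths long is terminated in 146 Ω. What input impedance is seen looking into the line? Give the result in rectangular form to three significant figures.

βl = 2π × 0.186 = 67°
tan(βl) = tan(67°) = 2.35
Z_in = Z_0·(Z_L + jZ_0·tanβl)/(Z_0 + jZ_L·tanβl)
     = 50·(146 + j118)/(50 + j343)

Z_in ≈ 19.8 − j18.4 Ω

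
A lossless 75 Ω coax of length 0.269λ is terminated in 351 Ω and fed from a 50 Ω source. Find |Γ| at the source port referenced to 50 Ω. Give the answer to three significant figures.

|Γ| ≈ 0.521

βl = 2π × 0.269 = 96.8°
tan(βl) = -8.34
Z_in = Z_0·(Z_L + jZ_0·tanβl)/(Z_0 + jZ_L·tanβl) = 16.2 + j8.58 Ω
Γ_s = (Z_in − Z_s)/(Z_in + Z_s) = (-33.8 + j8.58)/(66.2 + j8.58), |Γ_s| = 0.521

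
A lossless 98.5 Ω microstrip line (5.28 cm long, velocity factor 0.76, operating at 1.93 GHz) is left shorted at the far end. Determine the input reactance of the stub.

X_in ≈ -34.1 Ω (capacitive)

λ = v/f = 0.76·c / 1.93 GHz = 0.118 m
βl = 2π·l/λ = 2π × 0.447 = 161°
tan(βl) = -0.346
For a shorted stub, Z_in = jZ_0·tan(βl)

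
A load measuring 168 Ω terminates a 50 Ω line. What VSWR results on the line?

VSWR ≈ 3.36

Γ = (168 − 50)/(168 + 50) = 0.541
VSWR = (1 + 0.541)/(1 − 0.541)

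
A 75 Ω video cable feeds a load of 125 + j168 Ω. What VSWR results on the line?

VSWR ≈ 5.08

Γ = (Z_L − Z_0)/(Z_L + Z_0) = (50 + j168)/(200 + j168)
|Γ| = 175/261 = 0.671
VSWR = (1 + |Γ|)/(1 − |Γ|) = 1.67/0.329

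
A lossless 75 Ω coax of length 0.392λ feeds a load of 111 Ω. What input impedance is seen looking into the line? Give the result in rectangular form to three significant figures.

βl = 2π × 0.392 = 141°
tan(βl) = tan(141°) = -0.806
Z_in = Z_0·(Z_L + jZ_0·tanβl)/(Z_0 + jZ_L·tanβl)
     = 75·(111 − j60.5)/(75 − j89.5)

Z_in ≈ 75.6 + j29.7 Ω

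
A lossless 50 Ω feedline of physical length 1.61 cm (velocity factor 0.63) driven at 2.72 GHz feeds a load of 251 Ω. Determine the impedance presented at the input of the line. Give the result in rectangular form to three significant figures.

Z_in ≈ 10.1 − j5.54 Ω

λ = v/f = 0.63·c / 2.72 GHz = 0.0695 m
βl = 2π·l/λ = 2π × 0.232 = 83.4°
tan(βl) = tan(83.4°) = 8.66
Z_in = Z_0·(Z_L + jZ_0·tanβl)/(Z_0 + jZ_L·tanβl)
     = 50·(251 + j433)/(50 + j2170)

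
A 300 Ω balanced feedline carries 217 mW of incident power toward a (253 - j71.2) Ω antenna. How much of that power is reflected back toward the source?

P_reflected ≈ 5.08 mW

|Γ| = |(-47 − j71.2)/(553 − j71.2)| = 0.153
|Γ|² = 0.0234
P_refl = |Γ|²·P_inc = 5.08 mW, P_del = (1 − |Γ|²)·P_inc = 212 mW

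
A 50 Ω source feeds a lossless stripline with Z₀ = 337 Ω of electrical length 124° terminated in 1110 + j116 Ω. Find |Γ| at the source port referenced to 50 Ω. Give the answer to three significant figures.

|Γ| ≈ 0.778

tan(βl) = -1.48
Z_in = Z_0·(Z_L + jZ_0·tanβl)/(Z_0 + jZ_L·tanβl) = 136 + j185 Ω
Γ_s = (Z_in − Z_s)/(Z_in + Z_s) = (85.9 + j185)/(186 + j185), |Γ_s| = 0.778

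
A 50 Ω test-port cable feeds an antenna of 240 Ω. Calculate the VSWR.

Γ = (240 − 50)/(240 + 50) = 0.655
VSWR = (1 + 0.655)/(1 − 0.655)

VSWR ≈ 4.8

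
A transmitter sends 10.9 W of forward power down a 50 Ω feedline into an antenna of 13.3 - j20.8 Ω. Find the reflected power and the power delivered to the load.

P_reflected ≈ 4.37 W; P_delivered ≈ 6.53 W

|Γ| = |(-36.7 − j20.8)/(63.3 − j20.8)| = 0.633
|Γ|² = 0.401
P_refl = |Γ|²·P_inc = 4.37 W, P_del = (1 − |Γ|²)·P_inc = 6.53 W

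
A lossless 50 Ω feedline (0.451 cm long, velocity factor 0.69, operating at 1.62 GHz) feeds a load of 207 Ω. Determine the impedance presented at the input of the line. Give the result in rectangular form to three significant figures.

λ = v/f = 0.69·c / 1.62 GHz = 0.128 m
βl = 2π·l/λ = 2π × 0.0353 = 12.7°
tan(βl) = tan(12.7°) = 0.225
Z_in = Z_0·(Z_L + jZ_0·tanβl)/(Z_0 + jZ_L·tanβl)
     = 50·(207 + j11.3)/(50 + j46.7)

Z_in ≈ 116 − j97.2 Ω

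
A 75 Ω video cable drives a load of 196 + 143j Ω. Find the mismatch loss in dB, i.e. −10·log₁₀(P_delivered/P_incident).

Γ = (121 + j143)/(271 + j143), |Γ| = 0.611
|Γ|² = 0.374, so P_del/P_inc = 1 − |Γ|² = 0.626
ML = −10·log₁₀(1 − |Γ|²)

mismatch loss ≈ 2.03 dB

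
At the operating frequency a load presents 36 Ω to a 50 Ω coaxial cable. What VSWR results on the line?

VSWR ≈ 1.39

Γ = (36 − 50)/(36 + 50) = -0.163
VSWR = (1 + 0.163)/(1 − 0.163)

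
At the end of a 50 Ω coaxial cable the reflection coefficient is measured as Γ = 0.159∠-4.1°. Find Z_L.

Z_L ≈ 68.8 − j1.61 Ω

Z_L = Z_0·(1 + Γ)/(1 − Γ) = 50·(1.16 − j0.0114)/(0.841 + j0.0114)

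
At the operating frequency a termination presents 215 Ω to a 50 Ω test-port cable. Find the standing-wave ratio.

Γ = (215 − 50)/(215 + 50) = 0.623
VSWR = (1 + 0.623)/(1 − 0.623)

VSWR ≈ 4.3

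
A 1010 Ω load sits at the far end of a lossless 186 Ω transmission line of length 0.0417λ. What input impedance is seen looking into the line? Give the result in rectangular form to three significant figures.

Z_in ≈ 347 − j455 Ω

βl = 2π × 0.0417 = 15°
tan(βl) = tan(15°) = 0.268
Z_in = Z_0·(Z_L + jZ_0·tanβl)/(Z_0 + jZ_L·tanβl)
     = 186·(1010 + j49.9)/(186 + j271)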